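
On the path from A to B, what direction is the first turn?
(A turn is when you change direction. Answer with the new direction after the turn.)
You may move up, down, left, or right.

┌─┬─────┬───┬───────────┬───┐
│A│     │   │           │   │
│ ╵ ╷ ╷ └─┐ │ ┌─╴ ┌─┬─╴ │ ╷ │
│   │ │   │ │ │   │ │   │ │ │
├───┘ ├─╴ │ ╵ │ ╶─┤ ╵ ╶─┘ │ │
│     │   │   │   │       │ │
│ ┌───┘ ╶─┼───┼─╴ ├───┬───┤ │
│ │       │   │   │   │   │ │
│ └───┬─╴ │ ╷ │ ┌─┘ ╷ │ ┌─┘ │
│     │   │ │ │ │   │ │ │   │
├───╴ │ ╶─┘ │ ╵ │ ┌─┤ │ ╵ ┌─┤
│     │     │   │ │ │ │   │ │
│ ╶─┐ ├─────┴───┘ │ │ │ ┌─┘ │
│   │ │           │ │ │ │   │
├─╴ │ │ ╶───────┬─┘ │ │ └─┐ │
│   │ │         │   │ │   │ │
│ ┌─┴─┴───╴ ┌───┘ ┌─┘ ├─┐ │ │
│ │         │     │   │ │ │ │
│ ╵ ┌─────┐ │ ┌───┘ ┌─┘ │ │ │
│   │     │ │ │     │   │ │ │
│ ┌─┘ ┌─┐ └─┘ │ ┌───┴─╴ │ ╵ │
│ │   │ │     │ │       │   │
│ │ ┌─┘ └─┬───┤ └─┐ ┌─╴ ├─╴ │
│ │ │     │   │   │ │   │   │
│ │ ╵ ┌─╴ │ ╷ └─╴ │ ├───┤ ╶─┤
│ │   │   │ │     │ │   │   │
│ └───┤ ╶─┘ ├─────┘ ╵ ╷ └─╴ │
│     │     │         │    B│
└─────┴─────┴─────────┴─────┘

Directions: down, right, up, right, right, down, right, down, left, down, right, down, left, down, right, right, up, up, right, down, down, right, up, up, right, up, left, up, right, up, right, right, right, down, left, down, right, right, up, up, right, down, down, down, down, left, down, left, down, down, right, down, down, down, right, down, left, down, right, down
First turn direction: right

Solution:

┌─┬─────┬───┬───────────┬───┐
│A│↱ → ↓│   │    ↱ → → ↓│↱ ↓│
│ ╵ ╷ ╷ └─┐ │ ┌─╴ ┌─┬─╴ │ ╷ │
│↳ ↑│ │↳ ↓│ │ │↱ ↑│ │↓ ↲│↑│↓│
├───┘ ├─╴ │ ╵ │ ╶─┤ ╵ ╶─┘ │ │
│     │↓ ↲│   │↑ ↰│  ↳ → ↑│↓│
│ ┌───┘ ╶─┼───┼─╴ ├───┬───┤ │
│ │    ↳ ↓│↱ ↓│↱ ↑│   │   │↓│
│ └───┬─╴ │ ╷ │ ┌─┘ ╷ │ ┌─┘ │
│     │↓ ↲│↑│↓│↑│   │ │ │↓ ↲│
├───╴ │ ╶─┘ │ ╵ │ ┌─┤ │ ╵ ┌─┤
│     │↳ → ↑│↳ ↑│ │ │ │↓ ↲│ │
│ ╶─┐ ├─────┴───┘ │ │ │ ┌─┘ │
│   │ │           │ │ │↓│   │
├─╴ │ │ ╶───────┬─┘ │ │ └─┐ │
│   │ │         │   │ │↳ ↓│ │
│ ┌─┴─┴───╴ ┌───┘ ┌─┘ ├─┐ │ │
│ │         │     │   │ │↓│ │
│ ╵ ┌─────┐ │ ┌───┘ ┌─┘ │ │ │
│   │     │ │ │     │   │↓│ │
│ ┌─┘ ┌─┐ └─┘ │ ┌───┴─╴ │ ╵ │
│ │   │ │     │ │       │↳ ↓│
│ │ ┌─┘ └─┬───┤ └─┐ ┌─╴ ├─╴ │
│ │ │     │   │   │ │   │↓ ↲│
│ │ ╵ ┌─╴ │ ╷ └─╴ │ ├───┤ ╶─┤
│ │   │   │ │     │ │   │↳ ↓│
│ └───┤ ╶─┘ ├─────┘ ╵ ╷ └─╴ │
│     │     │         │    B│
└─────┴─────┴─────────┴─────┘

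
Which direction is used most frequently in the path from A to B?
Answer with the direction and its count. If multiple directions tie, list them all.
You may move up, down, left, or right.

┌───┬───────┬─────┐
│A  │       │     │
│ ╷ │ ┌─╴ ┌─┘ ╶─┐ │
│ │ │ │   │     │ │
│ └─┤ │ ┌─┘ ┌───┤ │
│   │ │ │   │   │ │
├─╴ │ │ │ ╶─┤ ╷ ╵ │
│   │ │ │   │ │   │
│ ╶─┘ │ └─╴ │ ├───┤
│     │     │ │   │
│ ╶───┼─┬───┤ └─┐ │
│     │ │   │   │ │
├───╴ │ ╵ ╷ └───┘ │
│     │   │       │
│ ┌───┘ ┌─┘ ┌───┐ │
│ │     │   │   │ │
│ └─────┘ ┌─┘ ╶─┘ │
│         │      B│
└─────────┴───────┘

Directions: down, down, right, down, left, down, down, right, right, down, left, left, down, down, right, right, right, right, up, right, up, right, right, right, down, down
Counts: {'down': 10, 'right': 11, 'left': 3, 'up': 2}
Most common: right (11 times)

Solution:

┌───┬───────┬─────┐
│A  │       │     │
│ ╷ │ ┌─╴ ┌─┘ ╶─┐ │
│↓│ │ │   │     │ │
│ └─┤ │ ┌─┘ ┌───┤ │
│↳ ↓│ │ │   │   │ │
├─╴ │ │ │ ╶─┤ ╷ ╵ │
│↓ ↲│ │ │   │ │   │
│ ╶─┘ │ └─╴ │ ├───┤
│↓    │     │ │   │
│ ╶───┼─┬───┤ └─┐ │
│↳ → ↓│ │   │   │ │
├───╴ │ ╵ ╷ └───┘ │
│↓ ← ↲│   │↱ → → ↓│
│ ┌───┘ ┌─┘ ┌───┐ │
│↓│     │↱ ↑│   │↓│
│ └─────┘ ┌─┘ ╶─┘ │
│↳ → → → ↑│      B│
└─────────┴───────┘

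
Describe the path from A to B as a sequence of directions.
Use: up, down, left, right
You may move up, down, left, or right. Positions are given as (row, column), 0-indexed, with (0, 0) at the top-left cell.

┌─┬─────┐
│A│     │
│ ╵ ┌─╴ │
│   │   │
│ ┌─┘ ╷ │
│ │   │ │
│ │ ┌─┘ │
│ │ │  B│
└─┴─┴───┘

Finding the path and converting it to directions:
Path through cells: (0,0) → (1,0) → (1,1) → (0,1) → (0,2) → (0,3) → (1,3) → (2,3) → (3,3)
Directions: down, right, up, right, right, down, down, down

Solution:

┌─┬─────┐
│A│↱ → ↓│
│ ╵ ┌─╴ │
│↳ ↑│  ↓│
│ ┌─┘ ╷ │
│ │   │↓│
│ │ ┌─┘ │
│ │ │  B│
└─┴─┴───┘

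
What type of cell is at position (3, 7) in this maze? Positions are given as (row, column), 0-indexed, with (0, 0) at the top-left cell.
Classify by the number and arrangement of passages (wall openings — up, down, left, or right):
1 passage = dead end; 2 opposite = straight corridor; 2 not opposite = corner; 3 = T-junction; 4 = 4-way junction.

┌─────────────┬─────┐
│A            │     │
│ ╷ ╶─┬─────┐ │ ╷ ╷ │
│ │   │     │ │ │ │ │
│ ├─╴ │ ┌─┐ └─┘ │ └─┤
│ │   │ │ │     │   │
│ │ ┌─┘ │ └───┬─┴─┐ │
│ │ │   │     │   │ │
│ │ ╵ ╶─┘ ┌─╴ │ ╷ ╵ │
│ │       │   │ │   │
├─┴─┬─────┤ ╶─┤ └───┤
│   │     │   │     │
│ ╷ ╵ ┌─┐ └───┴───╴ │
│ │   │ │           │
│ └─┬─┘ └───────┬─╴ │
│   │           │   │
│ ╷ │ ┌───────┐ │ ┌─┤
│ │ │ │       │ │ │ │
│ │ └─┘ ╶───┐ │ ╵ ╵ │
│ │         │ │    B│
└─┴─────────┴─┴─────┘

Checking cell at (3, 7):
Number of passages: 2
Cell type: corner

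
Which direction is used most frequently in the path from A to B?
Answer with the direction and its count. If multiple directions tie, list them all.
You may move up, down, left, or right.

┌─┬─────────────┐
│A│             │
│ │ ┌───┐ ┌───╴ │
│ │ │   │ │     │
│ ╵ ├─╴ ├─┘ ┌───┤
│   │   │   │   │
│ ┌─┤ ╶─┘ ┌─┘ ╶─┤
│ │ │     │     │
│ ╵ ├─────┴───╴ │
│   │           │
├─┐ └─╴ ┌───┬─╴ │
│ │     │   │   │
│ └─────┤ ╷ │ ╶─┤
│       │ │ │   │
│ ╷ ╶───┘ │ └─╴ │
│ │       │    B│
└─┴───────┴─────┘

Directions: down, down, down, down, right, down, right, right, up, right, right, right, right, down, left, down, right, down
Counts: {'down': 8, 'right': 8, 'up': 1, 'left': 1}
Most common: down and right (tied at 8 times each)

Solution:

┌─┬─────────────┐
│A│             │
│ │ ┌───┐ ┌───╴ │
│↓│ │   │ │     │
│ ╵ ├─╴ ├─┘ ┌───┤
│↓  │   │   │   │
│ ┌─┤ ╶─┘ ┌─┘ ╶─┤
│↓│ │     │     │
│ ╵ ├─────┴───╴ │
│↳ ↓│  ↱ → → → ↓│
├─┐ └─╴ ┌───┬─╴ │
│ │↳ → ↑│   │↓ ↲│
│ └─────┤ ╷ │ ╶─┤
│       │ │ │↳ ↓│
│ ╷ ╶───┘ │ └─╴ │
│ │       │    B│
└─┴───────┴─────┘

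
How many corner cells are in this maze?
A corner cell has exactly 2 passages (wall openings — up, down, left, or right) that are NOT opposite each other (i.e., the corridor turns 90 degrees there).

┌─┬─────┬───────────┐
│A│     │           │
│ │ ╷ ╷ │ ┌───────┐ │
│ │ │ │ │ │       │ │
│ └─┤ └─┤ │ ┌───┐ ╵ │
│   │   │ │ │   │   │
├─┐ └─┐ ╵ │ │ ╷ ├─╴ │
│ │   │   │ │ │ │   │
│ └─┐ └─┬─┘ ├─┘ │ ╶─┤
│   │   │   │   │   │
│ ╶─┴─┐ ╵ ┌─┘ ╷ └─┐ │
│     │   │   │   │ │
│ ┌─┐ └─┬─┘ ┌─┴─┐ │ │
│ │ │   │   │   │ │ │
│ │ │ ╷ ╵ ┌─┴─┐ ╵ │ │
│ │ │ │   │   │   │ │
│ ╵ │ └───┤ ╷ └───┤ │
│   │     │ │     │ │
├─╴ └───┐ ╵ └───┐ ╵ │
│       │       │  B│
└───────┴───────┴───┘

Counting corner cells (2 non-opposite passages):
Total corners: 51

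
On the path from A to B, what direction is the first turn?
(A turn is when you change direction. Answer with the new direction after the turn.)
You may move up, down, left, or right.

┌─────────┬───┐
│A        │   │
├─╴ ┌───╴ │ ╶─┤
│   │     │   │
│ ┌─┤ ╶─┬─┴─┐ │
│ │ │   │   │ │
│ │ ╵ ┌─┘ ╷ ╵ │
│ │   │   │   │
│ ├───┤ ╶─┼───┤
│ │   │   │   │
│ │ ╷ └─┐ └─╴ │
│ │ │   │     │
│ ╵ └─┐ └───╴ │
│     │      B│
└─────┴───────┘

Directions: right, down, left, down, down, down, down, down, right, up, up, right, down, right, down, right, right, right
First turn direction: down

Solution:

┌─────────┬───┐
│A ↓      │   │
├─╴ ┌───╴ │ ╶─┤
│↓ ↲│     │   │
│ ┌─┤ ╶─┬─┴─┐ │
│↓│ │   │   │ │
│ │ ╵ ┌─┘ ╷ ╵ │
│↓│   │   │   │
│ ├───┤ ╶─┼───┤
│↓│↱ ↓│   │   │
│ │ ╷ └─┐ └─╴ │
│↓│↑│↳ ↓│     │
│ ╵ └─┐ └───╴ │
│↳ ↑  │↳ → → B│
└─────┴───────┘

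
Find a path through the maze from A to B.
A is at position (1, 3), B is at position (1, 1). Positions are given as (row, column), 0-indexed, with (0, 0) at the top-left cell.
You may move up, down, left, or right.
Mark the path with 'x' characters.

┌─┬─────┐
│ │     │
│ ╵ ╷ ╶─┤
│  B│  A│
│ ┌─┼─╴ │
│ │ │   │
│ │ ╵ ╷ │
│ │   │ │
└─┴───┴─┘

Finding the shortest path from (1, 3) to (1, 1):
Path length: 4 steps
Directions: left → up → left → down

Solution:

┌─┬─────┐
│ │x x  │
│ ╵ ╷ ╶─┤
│  B│x A│
│ ┌─┼─╴ │
│ │ │   │
│ │ ╵ ╷ │
│ │   │ │
└─┴───┴─┘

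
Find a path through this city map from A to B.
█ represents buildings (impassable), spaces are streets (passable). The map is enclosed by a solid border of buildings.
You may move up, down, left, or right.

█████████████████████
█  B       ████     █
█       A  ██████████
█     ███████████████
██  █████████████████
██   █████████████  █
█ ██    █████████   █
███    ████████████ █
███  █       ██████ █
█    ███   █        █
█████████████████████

Finding the shortest path from A to B:
Movement: cardinal only
Path length: 6 steps
Directions: up → left → left → left → left → left

Solution:

█████████████████████
█  B←←←←↰  ████     █
█       A  ██████████
█     ███████████████
██  █████████████████
██   █████████████  █
█ ██    █████████   █
███    ████████████ █
███  █       ██████ █
█    ███   █        █
█████████████████████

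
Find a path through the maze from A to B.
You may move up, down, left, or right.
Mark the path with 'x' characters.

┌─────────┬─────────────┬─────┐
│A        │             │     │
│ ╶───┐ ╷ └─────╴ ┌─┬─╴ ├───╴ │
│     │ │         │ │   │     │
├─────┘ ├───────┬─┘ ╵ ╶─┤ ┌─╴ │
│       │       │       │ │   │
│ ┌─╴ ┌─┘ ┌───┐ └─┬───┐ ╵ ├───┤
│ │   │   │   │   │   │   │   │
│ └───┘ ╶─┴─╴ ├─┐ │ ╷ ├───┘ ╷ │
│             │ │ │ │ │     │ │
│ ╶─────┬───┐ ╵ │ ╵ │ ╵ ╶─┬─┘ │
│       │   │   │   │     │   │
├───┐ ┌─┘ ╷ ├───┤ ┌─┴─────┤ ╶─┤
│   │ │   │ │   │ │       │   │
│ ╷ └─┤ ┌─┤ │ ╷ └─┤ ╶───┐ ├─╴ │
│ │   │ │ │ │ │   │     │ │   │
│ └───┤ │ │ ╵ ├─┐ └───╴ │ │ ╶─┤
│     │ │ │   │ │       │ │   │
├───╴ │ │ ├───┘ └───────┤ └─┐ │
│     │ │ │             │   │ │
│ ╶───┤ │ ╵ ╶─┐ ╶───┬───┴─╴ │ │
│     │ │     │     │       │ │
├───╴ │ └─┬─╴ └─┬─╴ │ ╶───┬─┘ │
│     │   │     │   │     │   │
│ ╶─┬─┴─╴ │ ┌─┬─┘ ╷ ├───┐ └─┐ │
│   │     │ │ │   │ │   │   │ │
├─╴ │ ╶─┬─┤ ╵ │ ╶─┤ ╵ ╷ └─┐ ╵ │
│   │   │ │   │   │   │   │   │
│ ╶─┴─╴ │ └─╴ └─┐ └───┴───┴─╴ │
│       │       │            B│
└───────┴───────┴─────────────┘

Finding the shortest path through the maze:
Path length: 50 steps
Directions: right → right → right → down → down → left → left → left → down → down → right → right → right → up → right → up → right → right → right → down → right → down → down → right → up → up → right → down → down → right → up → right → right → up → right → down → down → left → down → right → down → left → down → right → down → down → down → down → down → down

Solution:

┌─────────┬─────────────┬─────┐
│A x x x  │             │     │
│ ╶───┐ ╷ └─────╴ ┌─┬─╴ ├───╴ │
│     │x│         │ │   │     │
├─────┘ ├───────┬─┘ ╵ ╶─┤ ┌─╴ │
│x x x x│x x x x│       │ │   │
│ ┌─╴ ┌─┘ ┌───┐ └─┬───┐ ╵ ├───┤
│x│   │x x│   │x x│x x│   │x x│
│ └───┘ ╶─┴─╴ ├─┐ │ ╷ ├───┘ ╷ │
│x x x x      │ │x│x│x│x x x│x│
│ ╶─────┬───┐ ╵ │ ╵ │ ╵ ╶─┬─┘ │
│       │   │   │x x│x x  │x x│
├───┐ ┌─┘ ╷ ├───┤ ┌─┴─────┤ ╶─┤
│   │ │   │ │   │ │       │x x│
│ ╷ └─┤ ┌─┤ │ ╷ └─┤ ╶───┐ ├─╴ │
│ │   │ │ │ │ │   │     │ │x x│
│ └───┤ │ │ ╵ ├─┐ └───╴ │ │ ╶─┤
│     │ │ │   │ │       │ │x x│
├───╴ │ │ ├───┘ └───────┤ └─┐ │
│     │ │ │             │   │x│
│ ╶───┤ │ ╵ ╶─┐ ╶───┬───┴─╴ │ │
│     │ │     │     │       │x│
├───╴ │ └─┬─╴ └─┬─╴ │ ╶───┬─┘ │
│     │   │     │   │     │  x│
│ ╶─┬─┴─╴ │ ┌─┬─┘ ╷ ├───┐ └─┐ │
│   │     │ │ │   │ │   │   │x│
├─╴ │ ╶─┬─┤ ╵ │ ╶─┤ ╵ ╷ └─┐ ╵ │
│   │   │ │   │   │   │   │  x│
│ ╶─┴─╴ │ └─╴ └─┐ └───┴───┴─╴ │
│       │       │            B│
└───────┴───────┴─────────────┘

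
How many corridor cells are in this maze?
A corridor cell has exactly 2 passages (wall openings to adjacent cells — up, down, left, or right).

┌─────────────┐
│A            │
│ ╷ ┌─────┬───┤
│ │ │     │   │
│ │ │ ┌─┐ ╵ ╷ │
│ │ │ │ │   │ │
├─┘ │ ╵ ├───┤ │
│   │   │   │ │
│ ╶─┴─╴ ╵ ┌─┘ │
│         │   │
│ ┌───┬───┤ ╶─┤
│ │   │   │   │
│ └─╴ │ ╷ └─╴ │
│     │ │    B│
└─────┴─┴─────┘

Counting cells with exactly 2 passages:
Total corridor cells: 39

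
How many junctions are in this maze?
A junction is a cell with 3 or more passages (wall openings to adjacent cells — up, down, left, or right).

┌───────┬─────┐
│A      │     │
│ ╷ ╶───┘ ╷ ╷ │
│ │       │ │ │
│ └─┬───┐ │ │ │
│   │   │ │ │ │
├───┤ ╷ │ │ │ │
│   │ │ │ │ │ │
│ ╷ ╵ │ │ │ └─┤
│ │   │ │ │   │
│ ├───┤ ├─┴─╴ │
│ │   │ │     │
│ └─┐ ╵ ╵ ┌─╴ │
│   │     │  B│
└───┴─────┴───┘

Checking each cell for number of passages:

Junctions found (3+ passages):
  (0, 1): 3 passages
  (0, 5): 3 passages
  (1, 4): 3 passages
  (5, 6): 3 passages
  (6, 3): 3 passages
Total junctions: 5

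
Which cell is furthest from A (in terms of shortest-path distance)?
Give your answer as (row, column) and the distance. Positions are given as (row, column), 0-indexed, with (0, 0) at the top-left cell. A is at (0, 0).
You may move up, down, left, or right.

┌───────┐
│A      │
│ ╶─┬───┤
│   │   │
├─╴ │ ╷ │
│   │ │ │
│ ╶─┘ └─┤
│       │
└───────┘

Computing BFS distances from A to all cells:
Furthest cell: (2, 3)
Distance: 11 steps

Path from A to the furthest cell:

┌───────┐
│A      │
│ ╶─┬───┤
│↳ ↓│↱ ↓│
├─╴ │ ╷ │
│↓ ↲│↑│B│
│ ╶─┘ └─┤
│↳ → ↑  │
└───────┘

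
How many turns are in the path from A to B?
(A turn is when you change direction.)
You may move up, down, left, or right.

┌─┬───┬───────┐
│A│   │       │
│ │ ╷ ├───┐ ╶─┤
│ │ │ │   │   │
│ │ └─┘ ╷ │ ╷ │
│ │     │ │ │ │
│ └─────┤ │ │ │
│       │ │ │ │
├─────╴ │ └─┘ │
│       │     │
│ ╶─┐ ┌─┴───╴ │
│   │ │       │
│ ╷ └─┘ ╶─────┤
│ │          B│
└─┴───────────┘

Directions: down, down, down, right, right, right, down, left, left, left, down, right, down, right, right, right, right, right
Number of turns: 7

Solution:

┌─┬───┬───────┐
│A│   │       │
│ │ ╷ ├───┐ ╶─┤
│↓│ │ │   │   │
│ │ └─┘ ╷ │ ╷ │
│↓│     │ │ │ │
│ └─────┤ │ │ │
│↳ → → ↓│ │ │ │
├─────╴ │ └─┘ │
│↓ ← ← ↲│     │
│ ╶─┐ ┌─┴───╴ │
│↳ ↓│ │       │
│ ╷ └─┘ ╶─────┤
│ │↳ → → → → B│
└─┴───────────┘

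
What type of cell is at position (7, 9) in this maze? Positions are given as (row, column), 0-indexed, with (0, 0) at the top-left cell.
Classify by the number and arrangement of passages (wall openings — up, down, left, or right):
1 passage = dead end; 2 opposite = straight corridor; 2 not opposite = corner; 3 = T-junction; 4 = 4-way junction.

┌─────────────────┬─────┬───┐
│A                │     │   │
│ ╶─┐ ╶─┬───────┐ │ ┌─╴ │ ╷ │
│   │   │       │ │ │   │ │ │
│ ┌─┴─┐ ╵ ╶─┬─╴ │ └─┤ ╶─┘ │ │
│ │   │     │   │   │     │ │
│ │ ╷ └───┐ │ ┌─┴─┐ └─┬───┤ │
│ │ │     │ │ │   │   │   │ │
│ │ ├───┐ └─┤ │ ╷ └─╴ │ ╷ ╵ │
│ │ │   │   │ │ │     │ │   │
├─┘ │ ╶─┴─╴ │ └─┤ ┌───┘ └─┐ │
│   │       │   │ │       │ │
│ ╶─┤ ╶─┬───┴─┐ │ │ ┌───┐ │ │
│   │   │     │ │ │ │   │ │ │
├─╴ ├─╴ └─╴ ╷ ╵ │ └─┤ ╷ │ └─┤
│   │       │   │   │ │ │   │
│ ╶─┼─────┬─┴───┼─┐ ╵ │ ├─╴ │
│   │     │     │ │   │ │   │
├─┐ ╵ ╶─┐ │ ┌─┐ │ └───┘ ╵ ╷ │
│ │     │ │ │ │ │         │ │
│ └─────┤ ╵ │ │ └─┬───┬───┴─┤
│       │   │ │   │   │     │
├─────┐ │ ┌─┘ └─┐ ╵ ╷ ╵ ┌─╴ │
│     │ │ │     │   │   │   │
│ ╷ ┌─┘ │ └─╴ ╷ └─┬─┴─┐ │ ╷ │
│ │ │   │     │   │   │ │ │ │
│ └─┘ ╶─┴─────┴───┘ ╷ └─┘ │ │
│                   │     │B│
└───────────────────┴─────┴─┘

Checking cell at (7, 9):
Number of passages: 2
Cell type: corner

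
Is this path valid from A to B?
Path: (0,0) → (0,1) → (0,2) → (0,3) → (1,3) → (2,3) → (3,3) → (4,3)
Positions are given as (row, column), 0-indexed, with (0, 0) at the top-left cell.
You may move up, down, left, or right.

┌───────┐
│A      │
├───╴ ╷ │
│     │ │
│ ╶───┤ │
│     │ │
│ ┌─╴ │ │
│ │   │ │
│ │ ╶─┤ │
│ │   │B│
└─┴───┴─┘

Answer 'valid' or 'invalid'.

Checking path validity:
Result: All consecutive moves are passable.

valid

Correct solution:

┌───────┐
│A → → ↓│
├───╴ ╷ │
│     │↓│
│ ╶───┤ │
│     │↓│
│ ┌─╴ │ │
│ │   │↓│
│ │ ╶─┤ │
│ │   │B│
└─┴───┴─┘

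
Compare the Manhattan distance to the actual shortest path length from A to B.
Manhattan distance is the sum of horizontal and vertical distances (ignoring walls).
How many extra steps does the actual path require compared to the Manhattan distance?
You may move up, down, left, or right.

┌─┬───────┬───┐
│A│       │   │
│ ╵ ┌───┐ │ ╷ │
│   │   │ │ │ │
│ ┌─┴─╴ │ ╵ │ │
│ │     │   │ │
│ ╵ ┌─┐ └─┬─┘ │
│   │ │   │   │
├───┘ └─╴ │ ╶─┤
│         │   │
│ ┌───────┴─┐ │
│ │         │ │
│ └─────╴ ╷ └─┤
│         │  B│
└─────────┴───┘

Manhattan distance: |6 - 0| + |6 - 0| = 12
Actual path length: 24
Extra steps: 24 - 12 = 12

Solution:

┌─┬───────┬───┐
│A│       │   │
│ ╵ ┌───┐ │ ╷ │
│↓  │   │ │ │ │
│ ┌─┴─╴ │ ╵ │ │
│↓│↱ → ↓│   │ │
│ ╵ ┌─┐ └─┬─┘ │
│↳ ↑│ │↳ ↓│   │
├───┘ └─╴ │ ╶─┤
│↓ ← ← ← ↲│   │
│ ┌───────┴─┐ │
│↓│      ↱ ↓│ │
│ └─────╴ ╷ └─┤
│↳ → → → ↑│↳ B│
└─────────┴───┘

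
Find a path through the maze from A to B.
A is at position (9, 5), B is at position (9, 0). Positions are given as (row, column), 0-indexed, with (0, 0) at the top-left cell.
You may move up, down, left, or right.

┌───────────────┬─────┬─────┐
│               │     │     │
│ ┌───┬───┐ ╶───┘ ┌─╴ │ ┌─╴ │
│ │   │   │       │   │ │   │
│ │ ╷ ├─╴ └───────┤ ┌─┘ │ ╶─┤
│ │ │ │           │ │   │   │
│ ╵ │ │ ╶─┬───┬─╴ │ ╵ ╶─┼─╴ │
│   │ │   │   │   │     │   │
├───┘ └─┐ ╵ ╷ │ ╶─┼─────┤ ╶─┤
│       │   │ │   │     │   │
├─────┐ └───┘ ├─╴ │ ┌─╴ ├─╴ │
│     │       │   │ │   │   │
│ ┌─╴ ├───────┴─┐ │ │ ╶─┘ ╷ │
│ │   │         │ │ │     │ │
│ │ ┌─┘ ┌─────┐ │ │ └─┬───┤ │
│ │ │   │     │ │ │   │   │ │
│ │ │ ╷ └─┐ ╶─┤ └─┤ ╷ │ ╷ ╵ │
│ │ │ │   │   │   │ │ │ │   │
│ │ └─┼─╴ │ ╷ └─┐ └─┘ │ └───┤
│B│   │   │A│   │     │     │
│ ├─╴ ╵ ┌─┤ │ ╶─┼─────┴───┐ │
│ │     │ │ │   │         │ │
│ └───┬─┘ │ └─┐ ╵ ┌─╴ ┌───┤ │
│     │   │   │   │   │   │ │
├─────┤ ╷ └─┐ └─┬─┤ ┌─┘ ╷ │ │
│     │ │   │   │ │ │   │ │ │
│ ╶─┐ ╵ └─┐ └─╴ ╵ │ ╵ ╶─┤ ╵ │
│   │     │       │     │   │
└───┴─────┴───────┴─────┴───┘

Finding the shortest path from (9, 5) to (9, 0):
Path length: 81 steps
Directions: up → right → down → down → right → down → right → up → right → right → down → left → down → down → right → up → right → up → right → down → down → right → up → up → up → up → left → left → up → up → right → down → right → up → up → up → left → down → left → left → up → right → up → left → left → down → down → down → right → down → down → left → left → up → left → up → up → left → left → left → left → down → down → right → down → left → down → left → up → left → up → up → up → right → up → left → left → down → down → down → down

Solution:

┌───────────────┬─────┬─────┐
│               │     │     │
│ ┌───┬───┐ ╶───┘ ┌─╴ │ ┌─╴ │
│ │   │   │       │   │ │   │
│ │ ╷ ├─╴ └───────┤ ┌─┘ │ ╶─┤
│ │ │ │           │ │   │   │
│ ╵ │ │ ╶─┬───┬─╴ │ ╵ ╶─┼─╴ │
│   │ │   │   │   │     │   │
├───┘ └─┐ ╵ ╷ │ ╶─┼─────┤ ╶─┤
│       │   │ │   │↓ ← ↰│   │
├─────┐ └───┘ ├─╴ │ ┌─╴ ├─╴ │
│↓ ← ↰│       │   │↓│↱ ↑│↓ ↰│
│ ┌─╴ ├───────┴─┐ │ │ ╶─┘ ╷ │
│↓│↱ ↑│↓ ← ← ← ↰│ │↓│↑ ← ↲│↑│
│ │ ┌─┘ ┌─────┐ │ │ └─┬───┤ │
│↓│↑│  ↓│     │↑│ │↳ ↓│↱ ↓│↑│
│ │ │ ╷ └─┐ ╶─┤ └─┤ ╷ │ ╷ ╵ │
│↓│↑│ │↳ ↓│↱ ↓│↑ ↰│ │↓│↑│↳ ↑│
│ │ └─┼─╴ │ ╷ └─┐ └─┘ │ └───┤
│B│↑ ↰│↓ ↲│A│↓  │↑ ← ↲│↑ ← ↰│
│ ├─╴ ╵ ┌─┤ │ ╶─┼─────┴───┐ │
│ │  ↑ ↲│ │ │↳ ↓│↱ → ↓    │↑│
│ └───┬─┘ │ └─┐ ╵ ┌─╴ ┌───┤ │
│     │   │   │↳ ↑│↓ ↲│↱ ↓│↑│
├─────┤ ╷ └─┐ └─┬─┤ ┌─┘ ╷ │ │
│     │ │   │   │ │↓│↱ ↑│↓│↑│
│ ╶─┐ ╵ └─┐ └─╴ ╵ │ ╵ ╶─┤ ╵ │
│   │     │       │↳ ↑  │↳ ↑│
└───┴─────┴───────┴─────┴───┘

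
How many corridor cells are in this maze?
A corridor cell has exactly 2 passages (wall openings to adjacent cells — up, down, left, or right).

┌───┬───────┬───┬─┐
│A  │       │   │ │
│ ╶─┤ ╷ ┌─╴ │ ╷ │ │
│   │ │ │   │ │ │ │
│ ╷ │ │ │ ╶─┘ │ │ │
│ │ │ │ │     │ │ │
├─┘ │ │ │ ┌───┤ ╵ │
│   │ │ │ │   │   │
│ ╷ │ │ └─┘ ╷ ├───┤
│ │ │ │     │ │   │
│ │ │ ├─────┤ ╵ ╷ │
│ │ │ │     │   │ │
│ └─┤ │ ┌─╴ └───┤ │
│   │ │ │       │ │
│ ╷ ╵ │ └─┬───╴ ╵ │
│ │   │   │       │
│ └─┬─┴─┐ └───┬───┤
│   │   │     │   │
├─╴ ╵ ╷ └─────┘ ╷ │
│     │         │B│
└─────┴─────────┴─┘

Counting cells with exactly 2 passages:
Total corridor cells: 72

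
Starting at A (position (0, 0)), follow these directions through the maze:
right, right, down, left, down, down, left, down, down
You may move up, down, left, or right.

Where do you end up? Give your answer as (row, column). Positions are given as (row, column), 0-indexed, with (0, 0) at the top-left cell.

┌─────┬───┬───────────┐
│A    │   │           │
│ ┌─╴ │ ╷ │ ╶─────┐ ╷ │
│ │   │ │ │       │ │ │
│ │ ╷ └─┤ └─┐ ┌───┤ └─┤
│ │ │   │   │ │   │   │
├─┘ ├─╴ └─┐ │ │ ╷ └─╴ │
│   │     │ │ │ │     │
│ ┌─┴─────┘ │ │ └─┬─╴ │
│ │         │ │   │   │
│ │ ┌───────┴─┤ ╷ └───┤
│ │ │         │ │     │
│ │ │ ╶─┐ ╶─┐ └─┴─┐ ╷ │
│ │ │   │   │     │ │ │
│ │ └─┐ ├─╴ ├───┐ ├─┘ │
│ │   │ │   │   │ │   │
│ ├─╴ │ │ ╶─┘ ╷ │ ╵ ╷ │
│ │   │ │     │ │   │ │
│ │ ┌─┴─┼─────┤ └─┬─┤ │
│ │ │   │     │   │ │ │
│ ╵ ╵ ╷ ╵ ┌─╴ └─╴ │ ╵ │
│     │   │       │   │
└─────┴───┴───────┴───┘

Following directions step by step:
Start: (0, 0)
  right: (0, 0) → (0, 1)
  right: (0, 1) → (0, 2)
  down: (0, 2) → (1, 2)
  left: (1, 2) → (1, 1)
  down: (1, 1) → (2, 1)
  down: (2, 1) → (3, 1)
  left: (3, 1) → (3, 0)
  down: (3, 0) → (4, 0)
  down: (4, 0) → (5, 0)
Final position: (5, 0)

Path taken:

┌─────┬───┬───────────┐
│A → ↓│   │           │
│ ┌─╴ │ ╷ │ ╶─────┐ ╷ │
│ │↓ ↲│ │ │       │ │ │
│ │ ╷ └─┤ └─┐ ┌───┤ └─┤
│ │↓│   │   │ │   │   │
├─┘ ├─╴ └─┐ │ │ ╷ └─╴ │
│↓ ↲│     │ │ │ │     │
│ ┌─┴─────┘ │ │ └─┬─╴ │
│↓│         │ │   │   │
│ │ ┌───────┴─┤ ╷ └───┤
│B│ │         │ │     │
│ │ │ ╶─┐ ╶─┐ └─┴─┐ ╷ │
│ │ │   │   │     │ │ │
│ │ └─┐ ├─╴ ├───┐ ├─┘ │
│ │   │ │   │   │ │   │
│ ├─╴ │ │ ╶─┘ ╷ │ ╵ ╷ │
│ │   │ │     │ │   │ │
│ │ ┌─┴─┼─────┤ └─┬─┤ │
│ │ │   │     │   │ │ │
│ ╵ ╵ ╷ ╵ ┌─╴ └─╴ │ ╵ │
│     │   │       │   │
└─────┴───┴───────┴───┘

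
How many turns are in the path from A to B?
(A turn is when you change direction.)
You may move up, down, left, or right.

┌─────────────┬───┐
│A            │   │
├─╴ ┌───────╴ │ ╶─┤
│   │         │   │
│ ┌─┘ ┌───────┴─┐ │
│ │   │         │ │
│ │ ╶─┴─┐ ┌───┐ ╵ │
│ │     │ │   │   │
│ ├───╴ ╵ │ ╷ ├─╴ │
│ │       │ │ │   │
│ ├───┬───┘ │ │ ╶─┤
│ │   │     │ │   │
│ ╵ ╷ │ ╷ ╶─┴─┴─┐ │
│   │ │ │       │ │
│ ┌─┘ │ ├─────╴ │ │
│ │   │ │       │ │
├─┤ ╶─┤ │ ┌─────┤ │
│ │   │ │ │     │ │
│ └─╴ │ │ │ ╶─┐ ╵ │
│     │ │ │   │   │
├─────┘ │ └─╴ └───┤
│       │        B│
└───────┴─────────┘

Directions: right, right, right, right, right, right, down, left, left, left, left, down, left, down, right, right, down, right, up, up, right, right, right, down, right, down, left, down, right, down, down, down, down, left, up, left, left, down, right, down, right, right
Number of turns: 24

Solution:

┌─────────────┬───┐
│A → → → → → ↓│   │
├─╴ ┌───────╴ │ ╶─┤
│   │↓ ← ← ← ↲│   │
│ ┌─┘ ┌───────┴─┐ │
│ │↓ ↲│  ↱ → → ↓│ │
│ │ ╶─┴─┐ ┌───┐ ╵ │
│ │↳ → ↓│↑│   │↳ ↓│
│ ├───╴ ╵ │ ╷ ├─╴ │
│ │    ↳ ↑│ │ │↓ ↲│
│ ├───┬───┘ │ │ ╶─┤
│ │   │     │ │↳ ↓│
│ ╵ ╷ │ ╷ ╶─┴─┴─┐ │
│   │ │ │       │↓│
│ ┌─┘ │ ├─────╴ │ │
│ │   │ │       │↓│
├─┤ ╶─┤ │ ┌─────┤ │
│ │   │ │ │↓ ← ↰│↓│
│ └─╴ │ │ │ ╶─┐ ╵ │
│     │ │ │↳ ↓│↑ ↲│
├─────┘ │ └─╴ └───┤
│       │    ↳ → B│
└───────┴─────────┘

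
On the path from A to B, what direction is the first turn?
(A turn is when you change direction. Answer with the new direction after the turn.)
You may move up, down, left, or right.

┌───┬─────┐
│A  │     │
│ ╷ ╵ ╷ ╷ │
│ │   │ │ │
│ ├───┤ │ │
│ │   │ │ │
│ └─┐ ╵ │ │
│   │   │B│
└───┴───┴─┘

Directions: right, down, right, up, right, right, down, down, down
First turn direction: down

Solution:

┌───┬─────┐
│A ↓│↱ → ↓│
│ ╷ ╵ ╷ ╷ │
│ │↳ ↑│ │↓│
│ ├───┤ │ │
│ │   │ │↓│
│ └─┐ ╵ │ │
│   │   │B│
└───┴───┴─┘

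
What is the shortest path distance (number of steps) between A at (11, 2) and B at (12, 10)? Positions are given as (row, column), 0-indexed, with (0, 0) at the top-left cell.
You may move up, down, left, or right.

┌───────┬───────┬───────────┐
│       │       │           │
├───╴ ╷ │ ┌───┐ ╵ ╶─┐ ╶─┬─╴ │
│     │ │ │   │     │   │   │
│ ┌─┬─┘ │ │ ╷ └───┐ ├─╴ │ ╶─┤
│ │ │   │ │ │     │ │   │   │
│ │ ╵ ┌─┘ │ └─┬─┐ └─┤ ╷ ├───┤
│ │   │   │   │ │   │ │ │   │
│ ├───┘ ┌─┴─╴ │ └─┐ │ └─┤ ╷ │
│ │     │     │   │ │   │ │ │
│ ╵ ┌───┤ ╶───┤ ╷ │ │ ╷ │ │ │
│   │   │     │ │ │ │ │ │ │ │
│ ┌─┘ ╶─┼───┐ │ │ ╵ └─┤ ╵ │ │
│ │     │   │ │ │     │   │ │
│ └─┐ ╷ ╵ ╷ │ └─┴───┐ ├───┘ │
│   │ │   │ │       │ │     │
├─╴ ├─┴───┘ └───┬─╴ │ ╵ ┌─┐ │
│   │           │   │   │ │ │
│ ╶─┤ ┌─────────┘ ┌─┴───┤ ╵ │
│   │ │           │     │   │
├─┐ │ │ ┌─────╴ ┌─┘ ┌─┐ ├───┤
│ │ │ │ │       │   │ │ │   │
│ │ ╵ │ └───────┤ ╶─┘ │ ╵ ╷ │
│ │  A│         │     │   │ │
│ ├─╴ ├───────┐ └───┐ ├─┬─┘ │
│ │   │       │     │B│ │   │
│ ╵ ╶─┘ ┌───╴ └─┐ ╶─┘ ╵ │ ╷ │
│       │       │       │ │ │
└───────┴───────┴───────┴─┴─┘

Finding path from (11, 2) to (12, 10):
Path: (11,2) → (11,1) → (10,1) → (9,1) → (9,0) → (8,0) → (8,1) → (7,1) → (7,0) → (6,0) → (5,0) → (5,1) → (4,1) → (4,2) → (4,3) → (3,3) → (3,4) → (2,4) → (1,4) → (0,4) → (0,5) → (0,6) → (0,7) → (1,7) → (1,8) → (0,8) → (0,9) → (0,10) → (1,10) → (1,11) → (2,11) → (2,10) → (3,10) → (4,10) → (4,11) → (5,11) → (6,11) → (6,12) → (5,12) → (4,12) → (3,12) → (3,13) → (4,13) → (5,13) → (6,13) → (7,13) → (7,12) → (7,11) → (8,11) → (8,10) → (7,10) → (6,10) → (6,9) → (5,9) → (4,9) → (3,9) → (3,8) → (2,8) → (2,7) → (2,6) → (1,6) → (1,5) → (2,5) → (3,5) → (3,6) → (4,6) → (4,5) → (4,4) → (5,4) → (5,5) → (5,6) → (6,6) → (7,6) → (7,7) → (7,8) → (7,9) → (8,9) → (8,8) → (9,8) → (9,7) → (9,6) → (9,5) → (9,4) → (9,3) → (10,3) → (11,3) → (11,4) → (11,5) → (11,6) → (11,7) → (12,7) → (12,8) → (13,8) → (13,9) → (13,10) → (12,10)
Distance: 95 steps

Solution:

┌───────┬───────┬───────────┐
│       │↱ → → ↓│↱ → ↓      │
├───╴ ╷ │ ┌───┐ ╵ ╶─┐ ╶─┬─╴ │
│     │ │↑│↓ ↰│↳ ↑  │↳ ↓│   │
│ ┌─┬─┘ │ │ ╷ └───┐ ├─╴ │ ╶─┤
│ │ │   │↑│↓│↑ ← ↰│ │↓ ↲│   │
│ │ ╵ ┌─┘ │ └─┬─┐ └─┤ ╷ ├───┤
│ │   │↱ ↑│↳ ↓│ │↑ ↰│↓│ │↱ ↓│
│ ├───┘ ┌─┴─╴ │ └─┐ │ └─┤ ╷ │
│ │↱ → ↑│↓ ← ↲│   │↑│↳ ↓│↑│↓│
│ ╵ ┌───┤ ╶───┤ ╷ │ │ ╷ │ │ │
│↱ ↑│   │↳ → ↓│ │ │↑│ │↓│↑│↓│
│ ┌─┘ ╶─┼───┐ │ │ ╵ └─┤ ╵ │ │
│↑│     │   │↓│ │  ↑ ↰│↳ ↑│↓│
│ └─┐ ╷ ╵ ╷ │ └─┴───┐ ├───┘ │
│↑ ↰│ │   │ │↳ → → ↓│↑│↓ ← ↲│
├─╴ ├─┴───┘ └───┬─╴ │ ╵ ┌─┐ │
│↱ ↑│           │↓ ↲│↑ ↲│ │ │
│ ╶─┤ ┌─────────┘ ┌─┴───┤ ╵ │
│↑ ↰│ │↓ ← ← ← ← ↲│     │   │
├─┐ │ │ ┌─────╴ ┌─┘ ┌─┐ ├───┤
│ │↑│ │↓│       │   │ │ │   │
│ │ ╵ │ └───────┤ ╶─┘ │ ╵ ╷ │
│ │↑ A│↳ → → → ↓│     │   │ │
│ ├─╴ ├───────┐ └───┐ ├─┬─┘ │
│ │   │       │↳ ↓  │B│ │   │
│ ╵ ╶─┘ ┌───╴ └─┐ ╶─┘ ╵ │ ╷ │
│       │       │↳ → ↑  │ │ │
└───────┴───────┴───────┴─┴─┘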